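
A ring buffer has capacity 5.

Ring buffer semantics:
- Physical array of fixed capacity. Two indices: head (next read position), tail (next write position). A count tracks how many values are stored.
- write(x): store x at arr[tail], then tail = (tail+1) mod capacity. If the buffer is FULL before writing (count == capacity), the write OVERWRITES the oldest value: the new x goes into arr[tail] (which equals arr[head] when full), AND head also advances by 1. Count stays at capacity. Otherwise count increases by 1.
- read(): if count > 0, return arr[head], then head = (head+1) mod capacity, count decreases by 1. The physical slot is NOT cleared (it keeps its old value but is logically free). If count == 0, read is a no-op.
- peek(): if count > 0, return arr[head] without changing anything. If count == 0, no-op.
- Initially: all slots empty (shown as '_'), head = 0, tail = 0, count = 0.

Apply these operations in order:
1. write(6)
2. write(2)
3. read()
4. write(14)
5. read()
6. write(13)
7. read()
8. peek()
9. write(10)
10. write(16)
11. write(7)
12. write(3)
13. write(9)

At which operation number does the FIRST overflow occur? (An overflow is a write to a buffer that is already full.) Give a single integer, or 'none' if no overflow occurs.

Answer: 13

Derivation:
After op 1 (write(6)): arr=[6 _ _ _ _] head=0 tail=1 count=1
After op 2 (write(2)): arr=[6 2 _ _ _] head=0 tail=2 count=2
After op 3 (read()): arr=[6 2 _ _ _] head=1 tail=2 count=1
After op 4 (write(14)): arr=[6 2 14 _ _] head=1 tail=3 count=2
After op 5 (read()): arr=[6 2 14 _ _] head=2 tail=3 count=1
After op 6 (write(13)): arr=[6 2 14 13 _] head=2 tail=4 count=2
After op 7 (read()): arr=[6 2 14 13 _] head=3 tail=4 count=1
After op 8 (peek()): arr=[6 2 14 13 _] head=3 tail=4 count=1
After op 9 (write(10)): arr=[6 2 14 13 10] head=3 tail=0 count=2
After op 10 (write(16)): arr=[16 2 14 13 10] head=3 tail=1 count=3
After op 11 (write(7)): arr=[16 7 14 13 10] head=3 tail=2 count=4
After op 12 (write(3)): arr=[16 7 3 13 10] head=3 tail=3 count=5
After op 13 (write(9)): arr=[16 7 3 9 10] head=4 tail=4 count=5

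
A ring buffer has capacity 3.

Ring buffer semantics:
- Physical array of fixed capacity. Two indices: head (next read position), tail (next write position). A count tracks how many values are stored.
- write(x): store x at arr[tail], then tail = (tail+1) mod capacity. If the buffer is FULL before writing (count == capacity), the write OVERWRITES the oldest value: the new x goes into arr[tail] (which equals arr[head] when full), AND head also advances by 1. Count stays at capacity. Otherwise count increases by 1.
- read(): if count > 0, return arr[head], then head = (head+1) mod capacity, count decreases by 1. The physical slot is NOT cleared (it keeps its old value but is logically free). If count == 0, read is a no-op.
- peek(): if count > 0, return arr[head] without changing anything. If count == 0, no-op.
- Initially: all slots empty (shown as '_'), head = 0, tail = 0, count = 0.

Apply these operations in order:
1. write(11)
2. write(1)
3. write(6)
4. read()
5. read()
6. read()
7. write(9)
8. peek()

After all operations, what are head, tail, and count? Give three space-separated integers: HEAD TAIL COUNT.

Answer: 0 1 1

Derivation:
After op 1 (write(11)): arr=[11 _ _] head=0 tail=1 count=1
After op 2 (write(1)): arr=[11 1 _] head=0 tail=2 count=2
After op 3 (write(6)): arr=[11 1 6] head=0 tail=0 count=3
After op 4 (read()): arr=[11 1 6] head=1 tail=0 count=2
After op 5 (read()): arr=[11 1 6] head=2 tail=0 count=1
After op 6 (read()): arr=[11 1 6] head=0 tail=0 count=0
After op 7 (write(9)): arr=[9 1 6] head=0 tail=1 count=1
After op 8 (peek()): arr=[9 1 6] head=0 tail=1 count=1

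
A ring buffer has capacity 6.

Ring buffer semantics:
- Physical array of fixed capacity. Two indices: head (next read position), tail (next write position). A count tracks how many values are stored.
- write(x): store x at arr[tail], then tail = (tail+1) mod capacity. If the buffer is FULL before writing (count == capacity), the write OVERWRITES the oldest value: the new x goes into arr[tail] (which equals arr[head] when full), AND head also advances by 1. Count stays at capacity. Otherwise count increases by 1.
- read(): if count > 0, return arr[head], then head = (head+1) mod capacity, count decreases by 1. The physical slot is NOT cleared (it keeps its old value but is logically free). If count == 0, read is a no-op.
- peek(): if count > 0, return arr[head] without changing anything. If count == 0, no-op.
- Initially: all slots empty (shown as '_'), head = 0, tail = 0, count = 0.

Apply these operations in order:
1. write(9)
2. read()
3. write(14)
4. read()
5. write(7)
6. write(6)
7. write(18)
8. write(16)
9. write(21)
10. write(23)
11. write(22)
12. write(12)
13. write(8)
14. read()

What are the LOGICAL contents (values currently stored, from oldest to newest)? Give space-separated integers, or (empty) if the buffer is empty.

Answer: 21 23 22 12 8

Derivation:
After op 1 (write(9)): arr=[9 _ _ _ _ _] head=0 tail=1 count=1
After op 2 (read()): arr=[9 _ _ _ _ _] head=1 tail=1 count=0
After op 3 (write(14)): arr=[9 14 _ _ _ _] head=1 tail=2 count=1
After op 4 (read()): arr=[9 14 _ _ _ _] head=2 tail=2 count=0
After op 5 (write(7)): arr=[9 14 7 _ _ _] head=2 tail=3 count=1
After op 6 (write(6)): arr=[9 14 7 6 _ _] head=2 tail=4 count=2
After op 7 (write(18)): arr=[9 14 7 6 18 _] head=2 tail=5 count=3
After op 8 (write(16)): arr=[9 14 7 6 18 16] head=2 tail=0 count=4
After op 9 (write(21)): arr=[21 14 7 6 18 16] head=2 tail=1 count=5
After op 10 (write(23)): arr=[21 23 7 6 18 16] head=2 tail=2 count=6
After op 11 (write(22)): arr=[21 23 22 6 18 16] head=3 tail=3 count=6
After op 12 (write(12)): arr=[21 23 22 12 18 16] head=4 tail=4 count=6
After op 13 (write(8)): arr=[21 23 22 12 8 16] head=5 tail=5 count=6
After op 14 (read()): arr=[21 23 22 12 8 16] head=0 tail=5 count=5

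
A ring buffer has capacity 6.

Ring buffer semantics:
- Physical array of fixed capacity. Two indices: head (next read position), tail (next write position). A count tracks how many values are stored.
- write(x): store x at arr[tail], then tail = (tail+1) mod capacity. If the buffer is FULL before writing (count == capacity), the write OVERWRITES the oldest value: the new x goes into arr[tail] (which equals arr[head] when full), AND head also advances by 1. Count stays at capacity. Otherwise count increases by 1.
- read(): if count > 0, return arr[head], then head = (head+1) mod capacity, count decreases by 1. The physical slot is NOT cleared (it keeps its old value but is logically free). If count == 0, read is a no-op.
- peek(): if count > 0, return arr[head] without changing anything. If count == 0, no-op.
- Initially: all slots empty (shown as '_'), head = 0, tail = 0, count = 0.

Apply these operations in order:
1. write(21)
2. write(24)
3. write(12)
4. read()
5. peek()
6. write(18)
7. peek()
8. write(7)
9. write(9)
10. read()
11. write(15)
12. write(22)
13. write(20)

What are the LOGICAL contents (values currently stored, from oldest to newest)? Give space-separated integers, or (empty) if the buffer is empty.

Answer: 18 7 9 15 22 20

Derivation:
After op 1 (write(21)): arr=[21 _ _ _ _ _] head=0 tail=1 count=1
After op 2 (write(24)): arr=[21 24 _ _ _ _] head=0 tail=2 count=2
After op 3 (write(12)): arr=[21 24 12 _ _ _] head=0 tail=3 count=3
After op 4 (read()): arr=[21 24 12 _ _ _] head=1 tail=3 count=2
After op 5 (peek()): arr=[21 24 12 _ _ _] head=1 tail=3 count=2
After op 6 (write(18)): arr=[21 24 12 18 _ _] head=1 tail=4 count=3
After op 7 (peek()): arr=[21 24 12 18 _ _] head=1 tail=4 count=3
After op 8 (write(7)): arr=[21 24 12 18 7 _] head=1 tail=5 count=4
After op 9 (write(9)): arr=[21 24 12 18 7 9] head=1 tail=0 count=5
After op 10 (read()): arr=[21 24 12 18 7 9] head=2 tail=0 count=4
After op 11 (write(15)): arr=[15 24 12 18 7 9] head=2 tail=1 count=5
After op 12 (write(22)): arr=[15 22 12 18 7 9] head=2 tail=2 count=6
After op 13 (write(20)): arr=[15 22 20 18 7 9] head=3 tail=3 count=6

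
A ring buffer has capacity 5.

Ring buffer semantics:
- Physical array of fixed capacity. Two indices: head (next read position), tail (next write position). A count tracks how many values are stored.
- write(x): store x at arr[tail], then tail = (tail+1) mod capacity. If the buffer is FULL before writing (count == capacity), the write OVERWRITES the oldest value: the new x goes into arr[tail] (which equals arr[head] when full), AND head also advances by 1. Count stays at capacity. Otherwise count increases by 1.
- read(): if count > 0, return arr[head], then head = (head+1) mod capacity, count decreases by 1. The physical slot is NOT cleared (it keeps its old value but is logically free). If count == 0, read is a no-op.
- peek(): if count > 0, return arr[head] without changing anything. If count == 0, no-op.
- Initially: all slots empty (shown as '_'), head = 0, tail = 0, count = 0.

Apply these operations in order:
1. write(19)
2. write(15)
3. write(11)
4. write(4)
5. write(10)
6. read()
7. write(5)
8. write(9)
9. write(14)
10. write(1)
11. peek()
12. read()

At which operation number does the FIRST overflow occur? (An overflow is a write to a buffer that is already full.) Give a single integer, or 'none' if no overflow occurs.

After op 1 (write(19)): arr=[19 _ _ _ _] head=0 tail=1 count=1
After op 2 (write(15)): arr=[19 15 _ _ _] head=0 tail=2 count=2
After op 3 (write(11)): arr=[19 15 11 _ _] head=0 tail=3 count=3
After op 4 (write(4)): arr=[19 15 11 4 _] head=0 tail=4 count=4
After op 5 (write(10)): arr=[19 15 11 4 10] head=0 tail=0 count=5
After op 6 (read()): arr=[19 15 11 4 10] head=1 tail=0 count=4
After op 7 (write(5)): arr=[5 15 11 4 10] head=1 tail=1 count=5
After op 8 (write(9)): arr=[5 9 11 4 10] head=2 tail=2 count=5
After op 9 (write(14)): arr=[5 9 14 4 10] head=3 tail=3 count=5
After op 10 (write(1)): arr=[5 9 14 1 10] head=4 tail=4 count=5
After op 11 (peek()): arr=[5 9 14 1 10] head=4 tail=4 count=5
After op 12 (read()): arr=[5 9 14 1 10] head=0 tail=4 count=4

Answer: 8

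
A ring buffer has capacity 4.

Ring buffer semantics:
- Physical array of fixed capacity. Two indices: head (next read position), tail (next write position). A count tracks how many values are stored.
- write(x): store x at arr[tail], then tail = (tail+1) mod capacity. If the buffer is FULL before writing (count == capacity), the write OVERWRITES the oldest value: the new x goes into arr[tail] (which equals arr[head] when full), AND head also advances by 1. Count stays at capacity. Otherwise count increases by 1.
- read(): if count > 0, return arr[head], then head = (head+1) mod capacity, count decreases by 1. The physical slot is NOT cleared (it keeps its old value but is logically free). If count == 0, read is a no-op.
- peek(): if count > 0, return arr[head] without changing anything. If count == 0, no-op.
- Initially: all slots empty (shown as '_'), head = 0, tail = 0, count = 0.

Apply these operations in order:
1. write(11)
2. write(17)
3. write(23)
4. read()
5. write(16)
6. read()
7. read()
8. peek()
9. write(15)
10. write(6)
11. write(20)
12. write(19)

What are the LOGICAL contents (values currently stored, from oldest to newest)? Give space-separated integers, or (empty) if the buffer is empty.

After op 1 (write(11)): arr=[11 _ _ _] head=0 tail=1 count=1
After op 2 (write(17)): arr=[11 17 _ _] head=0 tail=2 count=2
After op 3 (write(23)): arr=[11 17 23 _] head=0 tail=3 count=3
After op 4 (read()): arr=[11 17 23 _] head=1 tail=3 count=2
After op 5 (write(16)): arr=[11 17 23 16] head=1 tail=0 count=3
After op 6 (read()): arr=[11 17 23 16] head=2 tail=0 count=2
After op 7 (read()): arr=[11 17 23 16] head=3 tail=0 count=1
After op 8 (peek()): arr=[11 17 23 16] head=3 tail=0 count=1
After op 9 (write(15)): arr=[15 17 23 16] head=3 tail=1 count=2
After op 10 (write(6)): arr=[15 6 23 16] head=3 tail=2 count=3
After op 11 (write(20)): arr=[15 6 20 16] head=3 tail=3 count=4
After op 12 (write(19)): arr=[15 6 20 19] head=0 tail=0 count=4

Answer: 15 6 20 19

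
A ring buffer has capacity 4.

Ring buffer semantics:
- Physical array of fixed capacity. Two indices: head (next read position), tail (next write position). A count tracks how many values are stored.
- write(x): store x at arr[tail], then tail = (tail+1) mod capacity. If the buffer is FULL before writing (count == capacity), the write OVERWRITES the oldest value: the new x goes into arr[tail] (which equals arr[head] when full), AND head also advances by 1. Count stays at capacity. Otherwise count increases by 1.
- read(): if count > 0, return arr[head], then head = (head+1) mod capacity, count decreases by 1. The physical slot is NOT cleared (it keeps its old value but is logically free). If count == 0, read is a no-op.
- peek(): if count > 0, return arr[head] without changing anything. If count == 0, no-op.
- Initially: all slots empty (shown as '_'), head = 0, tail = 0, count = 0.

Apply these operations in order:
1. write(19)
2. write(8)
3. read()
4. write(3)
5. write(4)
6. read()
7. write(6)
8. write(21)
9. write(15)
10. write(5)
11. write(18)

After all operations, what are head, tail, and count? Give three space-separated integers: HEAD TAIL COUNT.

After op 1 (write(19)): arr=[19 _ _ _] head=0 tail=1 count=1
After op 2 (write(8)): arr=[19 8 _ _] head=0 tail=2 count=2
After op 3 (read()): arr=[19 8 _ _] head=1 tail=2 count=1
After op 4 (write(3)): arr=[19 8 3 _] head=1 tail=3 count=2
After op 5 (write(4)): arr=[19 8 3 4] head=1 tail=0 count=3
After op 6 (read()): arr=[19 8 3 4] head=2 tail=0 count=2
After op 7 (write(6)): arr=[6 8 3 4] head=2 tail=1 count=3
After op 8 (write(21)): arr=[6 21 3 4] head=2 tail=2 count=4
After op 9 (write(15)): arr=[6 21 15 4] head=3 tail=3 count=4
After op 10 (write(5)): arr=[6 21 15 5] head=0 tail=0 count=4
After op 11 (write(18)): arr=[18 21 15 5] head=1 tail=1 count=4

Answer: 1 1 4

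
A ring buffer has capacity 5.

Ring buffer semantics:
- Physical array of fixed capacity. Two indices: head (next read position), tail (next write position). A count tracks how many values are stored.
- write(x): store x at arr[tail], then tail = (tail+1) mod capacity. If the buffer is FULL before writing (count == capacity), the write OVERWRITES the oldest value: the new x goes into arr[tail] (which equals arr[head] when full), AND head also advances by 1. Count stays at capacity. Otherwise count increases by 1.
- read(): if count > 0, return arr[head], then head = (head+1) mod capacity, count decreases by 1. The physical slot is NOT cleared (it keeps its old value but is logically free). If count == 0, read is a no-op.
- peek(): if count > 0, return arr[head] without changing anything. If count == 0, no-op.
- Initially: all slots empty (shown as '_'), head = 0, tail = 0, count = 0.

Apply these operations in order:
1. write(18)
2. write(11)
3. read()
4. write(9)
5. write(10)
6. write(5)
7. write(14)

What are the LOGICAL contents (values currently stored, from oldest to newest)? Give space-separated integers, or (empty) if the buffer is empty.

After op 1 (write(18)): arr=[18 _ _ _ _] head=0 tail=1 count=1
After op 2 (write(11)): arr=[18 11 _ _ _] head=0 tail=2 count=2
After op 3 (read()): arr=[18 11 _ _ _] head=1 tail=2 count=1
After op 4 (write(9)): arr=[18 11 9 _ _] head=1 tail=3 count=2
After op 5 (write(10)): arr=[18 11 9 10 _] head=1 tail=4 count=3
After op 6 (write(5)): arr=[18 11 9 10 5] head=1 tail=0 count=4
After op 7 (write(14)): arr=[14 11 9 10 5] head=1 tail=1 count=5

Answer: 11 9 10 5 14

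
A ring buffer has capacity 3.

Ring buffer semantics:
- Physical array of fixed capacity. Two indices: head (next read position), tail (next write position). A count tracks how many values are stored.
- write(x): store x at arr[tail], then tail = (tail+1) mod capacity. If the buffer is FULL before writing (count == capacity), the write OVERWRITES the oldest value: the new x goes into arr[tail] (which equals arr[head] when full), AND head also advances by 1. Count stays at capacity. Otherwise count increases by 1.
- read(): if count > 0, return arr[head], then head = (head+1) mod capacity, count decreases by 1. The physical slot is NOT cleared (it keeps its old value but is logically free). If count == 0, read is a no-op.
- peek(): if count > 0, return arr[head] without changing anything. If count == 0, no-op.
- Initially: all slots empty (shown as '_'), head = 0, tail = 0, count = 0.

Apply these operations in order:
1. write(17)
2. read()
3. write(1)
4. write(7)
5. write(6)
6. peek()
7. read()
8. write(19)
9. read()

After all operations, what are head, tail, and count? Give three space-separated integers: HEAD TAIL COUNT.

After op 1 (write(17)): arr=[17 _ _] head=0 tail=1 count=1
After op 2 (read()): arr=[17 _ _] head=1 tail=1 count=0
After op 3 (write(1)): arr=[17 1 _] head=1 tail=2 count=1
After op 4 (write(7)): arr=[17 1 7] head=1 tail=0 count=2
After op 5 (write(6)): arr=[6 1 7] head=1 tail=1 count=3
After op 6 (peek()): arr=[6 1 7] head=1 tail=1 count=3
After op 7 (read()): arr=[6 1 7] head=2 tail=1 count=2
After op 8 (write(19)): arr=[6 19 7] head=2 tail=2 count=3
After op 9 (read()): arr=[6 19 7] head=0 tail=2 count=2

Answer: 0 2 2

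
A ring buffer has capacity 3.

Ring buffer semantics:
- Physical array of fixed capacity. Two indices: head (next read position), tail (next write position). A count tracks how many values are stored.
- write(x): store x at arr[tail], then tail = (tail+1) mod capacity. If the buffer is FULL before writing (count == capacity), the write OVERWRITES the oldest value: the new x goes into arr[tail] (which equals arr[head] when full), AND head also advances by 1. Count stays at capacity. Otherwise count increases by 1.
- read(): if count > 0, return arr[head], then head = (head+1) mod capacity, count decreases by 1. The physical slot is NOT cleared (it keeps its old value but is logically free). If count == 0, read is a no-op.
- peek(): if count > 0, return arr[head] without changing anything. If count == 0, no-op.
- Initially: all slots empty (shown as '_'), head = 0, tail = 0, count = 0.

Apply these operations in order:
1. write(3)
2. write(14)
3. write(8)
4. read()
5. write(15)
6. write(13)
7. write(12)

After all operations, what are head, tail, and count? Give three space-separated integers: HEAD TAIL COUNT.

Answer: 0 0 3

Derivation:
After op 1 (write(3)): arr=[3 _ _] head=0 tail=1 count=1
After op 2 (write(14)): arr=[3 14 _] head=0 tail=2 count=2
After op 3 (write(8)): arr=[3 14 8] head=0 tail=0 count=3
After op 4 (read()): arr=[3 14 8] head=1 tail=0 count=2
After op 5 (write(15)): arr=[15 14 8] head=1 tail=1 count=3
After op 6 (write(13)): arr=[15 13 8] head=2 tail=2 count=3
After op 7 (write(12)): arr=[15 13 12] head=0 tail=0 count=3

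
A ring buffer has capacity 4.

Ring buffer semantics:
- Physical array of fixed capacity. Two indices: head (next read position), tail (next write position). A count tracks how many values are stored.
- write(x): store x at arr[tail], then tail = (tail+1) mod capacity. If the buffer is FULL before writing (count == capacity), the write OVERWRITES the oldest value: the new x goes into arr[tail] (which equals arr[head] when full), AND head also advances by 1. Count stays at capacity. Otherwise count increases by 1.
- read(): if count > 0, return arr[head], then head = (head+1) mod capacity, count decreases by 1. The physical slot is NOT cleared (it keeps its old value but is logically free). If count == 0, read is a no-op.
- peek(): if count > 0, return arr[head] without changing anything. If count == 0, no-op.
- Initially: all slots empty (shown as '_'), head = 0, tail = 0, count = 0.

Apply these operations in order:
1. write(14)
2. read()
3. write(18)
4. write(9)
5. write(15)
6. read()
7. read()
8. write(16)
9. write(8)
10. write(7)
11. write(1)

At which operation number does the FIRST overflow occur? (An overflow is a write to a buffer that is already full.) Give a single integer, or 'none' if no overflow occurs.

Answer: 11

Derivation:
After op 1 (write(14)): arr=[14 _ _ _] head=0 tail=1 count=1
After op 2 (read()): arr=[14 _ _ _] head=1 tail=1 count=0
After op 3 (write(18)): arr=[14 18 _ _] head=1 tail=2 count=1
After op 4 (write(9)): arr=[14 18 9 _] head=1 tail=3 count=2
After op 5 (write(15)): arr=[14 18 9 15] head=1 tail=0 count=3
After op 6 (read()): arr=[14 18 9 15] head=2 tail=0 count=2
After op 7 (read()): arr=[14 18 9 15] head=3 tail=0 count=1
After op 8 (write(16)): arr=[16 18 9 15] head=3 tail=1 count=2
After op 9 (write(8)): arr=[16 8 9 15] head=3 tail=2 count=3
After op 10 (write(7)): arr=[16 8 7 15] head=3 tail=3 count=4
After op 11 (write(1)): arr=[16 8 7 1] head=0 tail=0 count=4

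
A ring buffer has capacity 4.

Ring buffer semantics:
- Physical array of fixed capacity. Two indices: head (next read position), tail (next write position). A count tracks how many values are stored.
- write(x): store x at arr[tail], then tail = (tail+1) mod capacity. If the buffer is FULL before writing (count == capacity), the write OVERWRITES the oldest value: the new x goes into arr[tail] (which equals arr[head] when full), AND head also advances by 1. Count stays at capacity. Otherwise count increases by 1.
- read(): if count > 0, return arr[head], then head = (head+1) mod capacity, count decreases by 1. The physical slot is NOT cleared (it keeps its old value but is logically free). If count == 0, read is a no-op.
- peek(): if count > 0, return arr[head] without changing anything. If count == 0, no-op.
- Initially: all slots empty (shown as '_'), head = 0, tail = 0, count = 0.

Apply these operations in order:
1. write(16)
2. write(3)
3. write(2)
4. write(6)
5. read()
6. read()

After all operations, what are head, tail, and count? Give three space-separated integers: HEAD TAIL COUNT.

After op 1 (write(16)): arr=[16 _ _ _] head=0 tail=1 count=1
After op 2 (write(3)): arr=[16 3 _ _] head=0 tail=2 count=2
After op 3 (write(2)): arr=[16 3 2 _] head=0 tail=3 count=3
After op 4 (write(6)): arr=[16 3 2 6] head=0 tail=0 count=4
After op 5 (read()): arr=[16 3 2 6] head=1 tail=0 count=3
After op 6 (read()): arr=[16 3 2 6] head=2 tail=0 count=2

Answer: 2 0 2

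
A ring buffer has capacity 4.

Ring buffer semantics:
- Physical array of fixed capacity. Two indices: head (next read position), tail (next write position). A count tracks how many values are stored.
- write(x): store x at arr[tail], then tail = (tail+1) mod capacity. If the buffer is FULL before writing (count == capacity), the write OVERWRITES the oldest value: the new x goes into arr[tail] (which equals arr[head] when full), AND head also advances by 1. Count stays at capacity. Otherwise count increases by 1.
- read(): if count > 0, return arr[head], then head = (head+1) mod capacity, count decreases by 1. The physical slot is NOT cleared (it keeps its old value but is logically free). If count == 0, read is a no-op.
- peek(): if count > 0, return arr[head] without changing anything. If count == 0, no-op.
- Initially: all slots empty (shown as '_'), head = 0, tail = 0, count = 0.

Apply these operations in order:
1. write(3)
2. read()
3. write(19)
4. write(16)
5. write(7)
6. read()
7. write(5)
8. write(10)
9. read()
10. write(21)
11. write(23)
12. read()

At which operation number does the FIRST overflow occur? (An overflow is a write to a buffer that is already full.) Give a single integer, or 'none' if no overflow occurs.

Answer: 11

Derivation:
After op 1 (write(3)): arr=[3 _ _ _] head=0 tail=1 count=1
After op 2 (read()): arr=[3 _ _ _] head=1 tail=1 count=0
After op 3 (write(19)): arr=[3 19 _ _] head=1 tail=2 count=1
After op 4 (write(16)): arr=[3 19 16 _] head=1 tail=3 count=2
After op 5 (write(7)): arr=[3 19 16 7] head=1 tail=0 count=3
After op 6 (read()): arr=[3 19 16 7] head=2 tail=0 count=2
After op 7 (write(5)): arr=[5 19 16 7] head=2 tail=1 count=3
After op 8 (write(10)): arr=[5 10 16 7] head=2 tail=2 count=4
After op 9 (read()): arr=[5 10 16 7] head=3 tail=2 count=3
After op 10 (write(21)): arr=[5 10 21 7] head=3 tail=3 count=4
After op 11 (write(23)): arr=[5 10 21 23] head=0 tail=0 count=4
After op 12 (read()): arr=[5 10 21 23] head=1 tail=0 count=3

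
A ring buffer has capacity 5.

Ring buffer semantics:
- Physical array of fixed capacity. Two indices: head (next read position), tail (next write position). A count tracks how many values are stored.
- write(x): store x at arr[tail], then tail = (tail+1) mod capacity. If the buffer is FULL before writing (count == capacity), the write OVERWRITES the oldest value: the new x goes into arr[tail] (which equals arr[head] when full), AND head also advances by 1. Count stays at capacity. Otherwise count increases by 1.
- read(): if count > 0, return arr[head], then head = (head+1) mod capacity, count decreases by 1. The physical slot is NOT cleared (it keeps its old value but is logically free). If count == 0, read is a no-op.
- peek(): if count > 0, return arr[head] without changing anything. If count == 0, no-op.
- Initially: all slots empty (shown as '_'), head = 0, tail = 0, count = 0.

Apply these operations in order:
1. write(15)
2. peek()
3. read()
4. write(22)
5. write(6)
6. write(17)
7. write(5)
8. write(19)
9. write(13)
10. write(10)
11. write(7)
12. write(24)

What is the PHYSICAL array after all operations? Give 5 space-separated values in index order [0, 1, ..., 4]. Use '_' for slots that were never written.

Answer: 19 13 10 7 24

Derivation:
After op 1 (write(15)): arr=[15 _ _ _ _] head=0 tail=1 count=1
After op 2 (peek()): arr=[15 _ _ _ _] head=0 tail=1 count=1
After op 3 (read()): arr=[15 _ _ _ _] head=1 tail=1 count=0
After op 4 (write(22)): arr=[15 22 _ _ _] head=1 tail=2 count=1
After op 5 (write(6)): arr=[15 22 6 _ _] head=1 tail=3 count=2
After op 6 (write(17)): arr=[15 22 6 17 _] head=1 tail=4 count=3
After op 7 (write(5)): arr=[15 22 6 17 5] head=1 tail=0 count=4
After op 8 (write(19)): arr=[19 22 6 17 5] head=1 tail=1 count=5
After op 9 (write(13)): arr=[19 13 6 17 5] head=2 tail=2 count=5
After op 10 (write(10)): arr=[19 13 10 17 5] head=3 tail=3 count=5
After op 11 (write(7)): arr=[19 13 10 7 5] head=4 tail=4 count=5
After op 12 (write(24)): arr=[19 13 10 7 24] head=0 tail=0 count=5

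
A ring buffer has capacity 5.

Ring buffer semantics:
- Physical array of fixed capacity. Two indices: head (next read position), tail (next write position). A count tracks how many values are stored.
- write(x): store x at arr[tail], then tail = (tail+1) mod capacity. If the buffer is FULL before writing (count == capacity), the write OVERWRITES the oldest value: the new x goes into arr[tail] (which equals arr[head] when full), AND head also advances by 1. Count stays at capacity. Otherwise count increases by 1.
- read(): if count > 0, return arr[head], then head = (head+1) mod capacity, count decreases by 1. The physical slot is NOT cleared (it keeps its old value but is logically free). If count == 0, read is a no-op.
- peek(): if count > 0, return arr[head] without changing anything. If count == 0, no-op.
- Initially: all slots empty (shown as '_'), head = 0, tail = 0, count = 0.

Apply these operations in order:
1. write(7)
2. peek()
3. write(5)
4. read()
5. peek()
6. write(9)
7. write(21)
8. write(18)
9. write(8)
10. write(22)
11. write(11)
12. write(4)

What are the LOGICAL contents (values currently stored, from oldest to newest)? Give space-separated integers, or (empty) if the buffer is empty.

Answer: 18 8 22 11 4

Derivation:
After op 1 (write(7)): arr=[7 _ _ _ _] head=0 tail=1 count=1
After op 2 (peek()): arr=[7 _ _ _ _] head=0 tail=1 count=1
After op 3 (write(5)): arr=[7 5 _ _ _] head=0 tail=2 count=2
After op 4 (read()): arr=[7 5 _ _ _] head=1 tail=2 count=1
After op 5 (peek()): arr=[7 5 _ _ _] head=1 tail=2 count=1
After op 6 (write(9)): arr=[7 5 9 _ _] head=1 tail=3 count=2
After op 7 (write(21)): arr=[7 5 9 21 _] head=1 tail=4 count=3
After op 8 (write(18)): arr=[7 5 9 21 18] head=1 tail=0 count=4
After op 9 (write(8)): arr=[8 5 9 21 18] head=1 tail=1 count=5
After op 10 (write(22)): arr=[8 22 9 21 18] head=2 tail=2 count=5
After op 11 (write(11)): arr=[8 22 11 21 18] head=3 tail=3 count=5
After op 12 (write(4)): arr=[8 22 11 4 18] head=4 tail=4 count=5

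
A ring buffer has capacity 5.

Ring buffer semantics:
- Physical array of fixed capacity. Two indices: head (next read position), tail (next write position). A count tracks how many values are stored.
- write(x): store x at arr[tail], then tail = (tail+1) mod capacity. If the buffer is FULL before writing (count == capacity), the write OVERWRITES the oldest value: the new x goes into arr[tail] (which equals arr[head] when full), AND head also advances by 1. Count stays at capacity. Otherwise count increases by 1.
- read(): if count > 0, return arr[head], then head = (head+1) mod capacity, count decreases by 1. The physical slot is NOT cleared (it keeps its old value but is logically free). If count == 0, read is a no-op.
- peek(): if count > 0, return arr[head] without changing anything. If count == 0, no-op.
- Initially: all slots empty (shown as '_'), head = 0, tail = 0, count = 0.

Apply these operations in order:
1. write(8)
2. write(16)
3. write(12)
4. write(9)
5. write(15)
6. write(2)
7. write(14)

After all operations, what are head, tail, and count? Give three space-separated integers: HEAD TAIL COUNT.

After op 1 (write(8)): arr=[8 _ _ _ _] head=0 tail=1 count=1
After op 2 (write(16)): arr=[8 16 _ _ _] head=0 tail=2 count=2
After op 3 (write(12)): arr=[8 16 12 _ _] head=0 tail=3 count=3
After op 4 (write(9)): arr=[8 16 12 9 _] head=0 tail=4 count=4
After op 5 (write(15)): arr=[8 16 12 9 15] head=0 tail=0 count=5
After op 6 (write(2)): arr=[2 16 12 9 15] head=1 tail=1 count=5
After op 7 (write(14)): arr=[2 14 12 9 15] head=2 tail=2 count=5

Answer: 2 2 5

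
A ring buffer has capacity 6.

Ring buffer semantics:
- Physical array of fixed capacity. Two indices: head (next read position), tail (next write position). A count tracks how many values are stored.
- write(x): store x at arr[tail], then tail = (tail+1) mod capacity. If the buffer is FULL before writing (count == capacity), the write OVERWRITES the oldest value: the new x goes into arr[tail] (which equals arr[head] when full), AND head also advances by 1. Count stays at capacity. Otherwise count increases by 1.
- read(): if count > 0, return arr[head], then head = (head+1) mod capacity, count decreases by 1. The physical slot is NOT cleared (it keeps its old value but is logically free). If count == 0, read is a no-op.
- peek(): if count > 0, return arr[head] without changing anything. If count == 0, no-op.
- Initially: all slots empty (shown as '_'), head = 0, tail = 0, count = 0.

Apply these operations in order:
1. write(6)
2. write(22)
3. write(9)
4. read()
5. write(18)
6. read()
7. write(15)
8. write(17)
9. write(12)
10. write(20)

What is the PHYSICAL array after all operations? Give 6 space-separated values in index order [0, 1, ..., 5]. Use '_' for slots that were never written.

After op 1 (write(6)): arr=[6 _ _ _ _ _] head=0 tail=1 count=1
After op 2 (write(22)): arr=[6 22 _ _ _ _] head=0 tail=2 count=2
After op 3 (write(9)): arr=[6 22 9 _ _ _] head=0 tail=3 count=3
After op 4 (read()): arr=[6 22 9 _ _ _] head=1 tail=3 count=2
After op 5 (write(18)): arr=[6 22 9 18 _ _] head=1 tail=4 count=3
After op 6 (read()): arr=[6 22 9 18 _ _] head=2 tail=4 count=2
After op 7 (write(15)): arr=[6 22 9 18 15 _] head=2 tail=5 count=3
After op 8 (write(17)): arr=[6 22 9 18 15 17] head=2 tail=0 count=4
After op 9 (write(12)): arr=[12 22 9 18 15 17] head=2 tail=1 count=5
After op 10 (write(20)): arr=[12 20 9 18 15 17] head=2 tail=2 count=6

Answer: 12 20 9 18 15 17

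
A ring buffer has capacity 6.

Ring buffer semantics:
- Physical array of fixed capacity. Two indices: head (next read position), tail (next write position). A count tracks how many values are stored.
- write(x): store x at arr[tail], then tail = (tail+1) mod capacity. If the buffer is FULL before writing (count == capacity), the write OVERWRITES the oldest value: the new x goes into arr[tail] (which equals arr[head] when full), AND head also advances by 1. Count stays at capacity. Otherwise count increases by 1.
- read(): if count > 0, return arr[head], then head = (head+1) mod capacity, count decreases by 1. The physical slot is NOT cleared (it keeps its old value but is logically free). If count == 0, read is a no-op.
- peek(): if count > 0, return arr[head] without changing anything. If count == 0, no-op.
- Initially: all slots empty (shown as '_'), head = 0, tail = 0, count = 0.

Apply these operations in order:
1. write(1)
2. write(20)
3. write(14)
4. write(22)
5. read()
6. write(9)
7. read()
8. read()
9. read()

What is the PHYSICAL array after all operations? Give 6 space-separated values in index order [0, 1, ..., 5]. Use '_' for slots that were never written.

After op 1 (write(1)): arr=[1 _ _ _ _ _] head=0 tail=1 count=1
After op 2 (write(20)): arr=[1 20 _ _ _ _] head=0 tail=2 count=2
After op 3 (write(14)): arr=[1 20 14 _ _ _] head=0 tail=3 count=3
After op 4 (write(22)): arr=[1 20 14 22 _ _] head=0 tail=4 count=4
After op 5 (read()): arr=[1 20 14 22 _ _] head=1 tail=4 count=3
After op 6 (write(9)): arr=[1 20 14 22 9 _] head=1 tail=5 count=4
After op 7 (read()): arr=[1 20 14 22 9 _] head=2 tail=5 count=3
After op 8 (read()): arr=[1 20 14 22 9 _] head=3 tail=5 count=2
After op 9 (read()): arr=[1 20 14 22 9 _] head=4 tail=5 count=1

Answer: 1 20 14 22 9 _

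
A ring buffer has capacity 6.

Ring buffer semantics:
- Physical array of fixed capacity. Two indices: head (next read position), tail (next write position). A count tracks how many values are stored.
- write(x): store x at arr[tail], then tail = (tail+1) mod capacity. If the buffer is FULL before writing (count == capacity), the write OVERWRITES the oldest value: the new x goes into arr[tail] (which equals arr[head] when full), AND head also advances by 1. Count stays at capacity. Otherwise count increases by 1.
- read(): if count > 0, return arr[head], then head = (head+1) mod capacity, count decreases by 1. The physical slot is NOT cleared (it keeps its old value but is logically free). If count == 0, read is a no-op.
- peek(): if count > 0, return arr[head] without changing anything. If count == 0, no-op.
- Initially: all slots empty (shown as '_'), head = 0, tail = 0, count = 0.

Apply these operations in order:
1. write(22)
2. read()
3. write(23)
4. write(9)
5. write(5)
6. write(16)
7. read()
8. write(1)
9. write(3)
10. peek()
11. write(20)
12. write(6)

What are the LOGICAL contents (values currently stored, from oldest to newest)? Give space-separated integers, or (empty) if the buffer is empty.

Answer: 5 16 1 3 20 6

Derivation:
After op 1 (write(22)): arr=[22 _ _ _ _ _] head=0 tail=1 count=1
After op 2 (read()): arr=[22 _ _ _ _ _] head=1 tail=1 count=0
After op 3 (write(23)): arr=[22 23 _ _ _ _] head=1 tail=2 count=1
After op 4 (write(9)): arr=[22 23 9 _ _ _] head=1 tail=3 count=2
After op 5 (write(5)): arr=[22 23 9 5 _ _] head=1 tail=4 count=3
After op 6 (write(16)): arr=[22 23 9 5 16 _] head=1 tail=5 count=4
After op 7 (read()): arr=[22 23 9 5 16 _] head=2 tail=5 count=3
After op 8 (write(1)): arr=[22 23 9 5 16 1] head=2 tail=0 count=4
After op 9 (write(3)): arr=[3 23 9 5 16 1] head=2 tail=1 count=5
After op 10 (peek()): arr=[3 23 9 5 16 1] head=2 tail=1 count=5
After op 11 (write(20)): arr=[3 20 9 5 16 1] head=2 tail=2 count=6
After op 12 (write(6)): arr=[3 20 6 5 16 1] head=3 tail=3 count=6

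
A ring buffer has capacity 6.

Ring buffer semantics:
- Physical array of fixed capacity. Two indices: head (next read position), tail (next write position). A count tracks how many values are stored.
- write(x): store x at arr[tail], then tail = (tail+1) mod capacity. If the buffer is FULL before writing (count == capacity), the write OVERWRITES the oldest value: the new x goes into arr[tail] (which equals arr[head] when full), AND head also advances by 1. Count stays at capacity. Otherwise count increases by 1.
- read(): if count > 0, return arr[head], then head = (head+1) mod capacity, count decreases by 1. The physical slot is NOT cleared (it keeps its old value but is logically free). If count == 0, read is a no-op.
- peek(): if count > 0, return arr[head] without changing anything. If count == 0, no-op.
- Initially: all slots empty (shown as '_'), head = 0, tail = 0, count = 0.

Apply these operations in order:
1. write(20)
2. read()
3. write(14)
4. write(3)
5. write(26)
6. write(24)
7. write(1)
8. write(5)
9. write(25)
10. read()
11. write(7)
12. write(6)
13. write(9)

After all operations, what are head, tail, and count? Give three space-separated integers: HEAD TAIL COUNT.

Answer: 5 5 6

Derivation:
After op 1 (write(20)): arr=[20 _ _ _ _ _] head=0 tail=1 count=1
After op 2 (read()): arr=[20 _ _ _ _ _] head=1 tail=1 count=0
After op 3 (write(14)): arr=[20 14 _ _ _ _] head=1 tail=2 count=1
After op 4 (write(3)): arr=[20 14 3 _ _ _] head=1 tail=3 count=2
After op 5 (write(26)): arr=[20 14 3 26 _ _] head=1 tail=4 count=3
After op 6 (write(24)): arr=[20 14 3 26 24 _] head=1 tail=5 count=4
After op 7 (write(1)): arr=[20 14 3 26 24 1] head=1 tail=0 count=5
After op 8 (write(5)): arr=[5 14 3 26 24 1] head=1 tail=1 count=6
After op 9 (write(25)): arr=[5 25 3 26 24 1] head=2 tail=2 count=6
After op 10 (read()): arr=[5 25 3 26 24 1] head=3 tail=2 count=5
After op 11 (write(7)): arr=[5 25 7 26 24 1] head=3 tail=3 count=6
After op 12 (write(6)): arr=[5 25 7 6 24 1] head=4 tail=4 count=6
After op 13 (write(9)): arr=[5 25 7 6 9 1] head=5 tail=5 count=6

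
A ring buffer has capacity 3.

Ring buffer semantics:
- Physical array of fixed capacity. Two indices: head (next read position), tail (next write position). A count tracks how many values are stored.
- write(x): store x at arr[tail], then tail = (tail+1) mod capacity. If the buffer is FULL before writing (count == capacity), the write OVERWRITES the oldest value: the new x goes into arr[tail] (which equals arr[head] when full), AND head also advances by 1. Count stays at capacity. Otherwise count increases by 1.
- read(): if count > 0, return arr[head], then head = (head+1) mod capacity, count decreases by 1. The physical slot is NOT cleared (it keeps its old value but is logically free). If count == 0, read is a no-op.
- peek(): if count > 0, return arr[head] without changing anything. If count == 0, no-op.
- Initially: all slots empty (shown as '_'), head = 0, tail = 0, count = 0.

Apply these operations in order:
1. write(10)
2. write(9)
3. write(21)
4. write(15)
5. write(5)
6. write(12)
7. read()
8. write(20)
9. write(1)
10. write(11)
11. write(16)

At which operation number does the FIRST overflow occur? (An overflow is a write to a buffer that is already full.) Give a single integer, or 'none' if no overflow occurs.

Answer: 4

Derivation:
After op 1 (write(10)): arr=[10 _ _] head=0 tail=1 count=1
After op 2 (write(9)): arr=[10 9 _] head=0 tail=2 count=2
After op 3 (write(21)): arr=[10 9 21] head=0 tail=0 count=3
After op 4 (write(15)): arr=[15 9 21] head=1 tail=1 count=3
After op 5 (write(5)): arr=[15 5 21] head=2 tail=2 count=3
After op 6 (write(12)): arr=[15 5 12] head=0 tail=0 count=3
After op 7 (read()): arr=[15 5 12] head=1 tail=0 count=2
After op 8 (write(20)): arr=[20 5 12] head=1 tail=1 count=3
After op 9 (write(1)): arr=[20 1 12] head=2 tail=2 count=3
After op 10 (write(11)): arr=[20 1 11] head=0 tail=0 count=3
After op 11 (write(16)): arr=[16 1 11] head=1 tail=1 count=3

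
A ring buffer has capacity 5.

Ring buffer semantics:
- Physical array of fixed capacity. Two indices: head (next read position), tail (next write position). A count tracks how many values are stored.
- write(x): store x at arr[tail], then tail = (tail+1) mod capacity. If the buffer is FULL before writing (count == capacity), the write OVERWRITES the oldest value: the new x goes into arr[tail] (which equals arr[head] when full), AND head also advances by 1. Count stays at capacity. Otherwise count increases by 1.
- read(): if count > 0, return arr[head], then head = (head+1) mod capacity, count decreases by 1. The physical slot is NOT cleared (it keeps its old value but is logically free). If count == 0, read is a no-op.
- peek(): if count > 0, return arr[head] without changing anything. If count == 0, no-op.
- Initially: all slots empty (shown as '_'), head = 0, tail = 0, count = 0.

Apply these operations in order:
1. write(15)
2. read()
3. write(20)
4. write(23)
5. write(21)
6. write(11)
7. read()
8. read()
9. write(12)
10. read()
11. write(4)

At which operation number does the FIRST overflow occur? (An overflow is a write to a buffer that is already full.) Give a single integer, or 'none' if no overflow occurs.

After op 1 (write(15)): arr=[15 _ _ _ _] head=0 tail=1 count=1
After op 2 (read()): arr=[15 _ _ _ _] head=1 tail=1 count=0
After op 3 (write(20)): arr=[15 20 _ _ _] head=1 tail=2 count=1
After op 4 (write(23)): arr=[15 20 23 _ _] head=1 tail=3 count=2
After op 5 (write(21)): arr=[15 20 23 21 _] head=1 tail=4 count=3
After op 6 (write(11)): arr=[15 20 23 21 11] head=1 tail=0 count=4
After op 7 (read()): arr=[15 20 23 21 11] head=2 tail=0 count=3
After op 8 (read()): arr=[15 20 23 21 11] head=3 tail=0 count=2
After op 9 (write(12)): arr=[12 20 23 21 11] head=3 tail=1 count=3
After op 10 (read()): arr=[12 20 23 21 11] head=4 tail=1 count=2
After op 11 (write(4)): arr=[12 4 23 21 11] head=4 tail=2 count=3

Answer: none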